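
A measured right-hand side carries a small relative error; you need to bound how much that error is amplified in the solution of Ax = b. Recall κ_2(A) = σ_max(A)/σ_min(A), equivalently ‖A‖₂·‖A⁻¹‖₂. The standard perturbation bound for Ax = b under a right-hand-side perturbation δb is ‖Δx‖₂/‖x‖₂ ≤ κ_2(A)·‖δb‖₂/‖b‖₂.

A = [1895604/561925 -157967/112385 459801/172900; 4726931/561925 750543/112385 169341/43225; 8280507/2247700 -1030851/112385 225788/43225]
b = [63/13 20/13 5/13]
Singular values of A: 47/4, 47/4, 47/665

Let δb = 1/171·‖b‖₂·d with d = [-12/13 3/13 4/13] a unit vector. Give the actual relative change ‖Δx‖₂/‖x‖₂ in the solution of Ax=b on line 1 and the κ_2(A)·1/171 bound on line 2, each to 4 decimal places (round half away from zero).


0.0075
0.9722

σ_max = 47/4, σ_min = 47/665
κ = σ_max/σ_min = (47/4)/(47/665) = 166.2500
κ_2(A)·‖δb‖/‖b‖ = 0.9722
solve Ax = b  →  x = [31.5666 -13.0606 -45.1234]
2-norm of b is 5.0990; of x, 56.5964
δb = ε·‖b‖·d = [-0.0275 0.0069 0.0092]; solving A·Δx = δb gives ‖Δx‖ = 0.4219
realised ‖Δx‖/‖x‖ = 0.0075
so the bound overstates the realised error by a factor of ≈ 130.4187 (computed from the unrounded values)


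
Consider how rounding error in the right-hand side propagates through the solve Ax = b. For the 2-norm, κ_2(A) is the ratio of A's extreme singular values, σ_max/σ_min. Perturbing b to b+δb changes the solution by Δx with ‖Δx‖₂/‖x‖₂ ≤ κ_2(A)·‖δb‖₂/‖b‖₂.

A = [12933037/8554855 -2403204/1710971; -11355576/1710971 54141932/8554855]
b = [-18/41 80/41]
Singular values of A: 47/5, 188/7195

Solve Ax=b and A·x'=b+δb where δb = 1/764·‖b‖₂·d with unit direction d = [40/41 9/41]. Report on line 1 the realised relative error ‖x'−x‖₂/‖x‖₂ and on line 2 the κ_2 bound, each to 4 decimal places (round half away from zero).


σ_max = 47/5, σ_min = 188/7195
κ = σ_max/σ_min = (47/5)/(188/7195) = 359.7500
perturbation bound = 359.7500·1/764 = 0.4709
solve Ax = b  →  x = [-0.1541 0.1467]
‖b‖₂ = 2.0000 and ‖x‖₂ = 0.2128
re-solving with b+δb shifts x by Δx of norm 0.1002
dividing the unrounded norms, ‖Δx‖/‖x‖ = 0.4709
realised/bound = 1 exactly: the bound is attained for this b and d

0.4709
0.4709


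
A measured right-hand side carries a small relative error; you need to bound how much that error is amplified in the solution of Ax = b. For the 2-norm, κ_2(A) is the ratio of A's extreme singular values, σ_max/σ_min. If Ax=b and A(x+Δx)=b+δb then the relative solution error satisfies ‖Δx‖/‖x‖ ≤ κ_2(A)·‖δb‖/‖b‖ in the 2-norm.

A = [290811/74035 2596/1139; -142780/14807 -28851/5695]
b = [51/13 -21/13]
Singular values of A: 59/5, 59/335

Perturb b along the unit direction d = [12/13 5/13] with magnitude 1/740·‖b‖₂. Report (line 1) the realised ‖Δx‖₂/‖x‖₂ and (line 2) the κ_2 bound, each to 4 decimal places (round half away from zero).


from the listed singular values, σ₁ = 59/5, σ_n = 59/335
condition number: (59/5) ÷ (59/335) = 67.0000
worst-case relative error ≤ 67.0000 × 1/740 = 0.0905
solve Ax = b  →  x = [-7.7916 15.1496]
‖b‖ = 4.2426, ‖x‖ = 17.0358
re-solving with b+δb shifts x by Δx of norm 0.0326
dividing the unrounded norms, ‖Δx‖/‖x‖ = 0.0019
so the bound overstates the realised error by a factor of ≈ 47.3814 (computed from the unrounded values)

0.0019
0.0905


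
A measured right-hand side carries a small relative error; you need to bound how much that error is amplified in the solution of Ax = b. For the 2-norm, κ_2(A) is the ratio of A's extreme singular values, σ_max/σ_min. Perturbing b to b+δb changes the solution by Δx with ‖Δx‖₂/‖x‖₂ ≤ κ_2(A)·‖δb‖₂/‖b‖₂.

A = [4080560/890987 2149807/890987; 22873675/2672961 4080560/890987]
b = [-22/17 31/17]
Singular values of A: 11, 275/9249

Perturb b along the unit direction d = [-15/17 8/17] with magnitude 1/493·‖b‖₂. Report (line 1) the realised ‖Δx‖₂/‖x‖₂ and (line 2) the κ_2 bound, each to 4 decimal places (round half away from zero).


largest singular value 11, smallest 275/9249
κ_2(A) = 11 / (275/9249) = 369.9600
perturbation bound = 369.9600·1/493 = 0.7504
solve Ax = b  →  x = [-31.5741 59.3947]
‖b‖₂ = 2.2361 and ‖x‖₂ = 67.2655
re-solving with b+δb shifts x by Δx of norm 0.1525
dividing the unrounded norms, ‖Δx‖/‖x‖ = 0.0023
realised/bound (from unrounded values) ≈ 0.0030

0.0023
0.7504


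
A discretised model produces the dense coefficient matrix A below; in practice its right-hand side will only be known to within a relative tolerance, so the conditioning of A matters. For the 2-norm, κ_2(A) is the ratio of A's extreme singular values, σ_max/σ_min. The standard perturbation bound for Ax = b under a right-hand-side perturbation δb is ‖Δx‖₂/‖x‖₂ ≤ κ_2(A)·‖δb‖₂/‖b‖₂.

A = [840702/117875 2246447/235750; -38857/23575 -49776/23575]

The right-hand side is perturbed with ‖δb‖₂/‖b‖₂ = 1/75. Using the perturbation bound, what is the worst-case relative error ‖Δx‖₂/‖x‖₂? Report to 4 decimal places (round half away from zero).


3.0667

form AᵀA = [442906909/8265625 590511537/8265625; 590511537/8265625 3149487889/33062500] with trace 196844621/1322500 and determinant 13845841/33062500
char-poly roots: 3721/25 and 3721/1322500
so κ_2 = √((3721/25) / (3721/1322500)) = 230.0000
κ_2(A)·‖δb‖/‖b‖ = 3.0667


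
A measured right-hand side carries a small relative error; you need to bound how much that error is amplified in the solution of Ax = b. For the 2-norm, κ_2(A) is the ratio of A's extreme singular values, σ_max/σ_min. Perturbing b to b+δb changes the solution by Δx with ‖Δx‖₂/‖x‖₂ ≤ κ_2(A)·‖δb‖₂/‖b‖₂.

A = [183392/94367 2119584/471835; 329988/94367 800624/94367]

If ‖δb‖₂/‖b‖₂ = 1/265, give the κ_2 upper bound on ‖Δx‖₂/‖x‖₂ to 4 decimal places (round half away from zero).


form AᵀA = [493165072/30813601 5915904192/154068005; 5915904192/154068005 70995176704/770340025] with trace 493043216/4558225 and determinant 2768896/4558225
solving λ² − 493043216/4558225·λ + 2768896/4558225 = 0 gives λ = 2704/25, 1024/182329
κ = σ_max/σ_min = (52/5)/(32/427) = 138.7750
bound on ‖Δx‖/‖x‖: κ·ε = 138.7750·1/265 = 0.5237

0.5237


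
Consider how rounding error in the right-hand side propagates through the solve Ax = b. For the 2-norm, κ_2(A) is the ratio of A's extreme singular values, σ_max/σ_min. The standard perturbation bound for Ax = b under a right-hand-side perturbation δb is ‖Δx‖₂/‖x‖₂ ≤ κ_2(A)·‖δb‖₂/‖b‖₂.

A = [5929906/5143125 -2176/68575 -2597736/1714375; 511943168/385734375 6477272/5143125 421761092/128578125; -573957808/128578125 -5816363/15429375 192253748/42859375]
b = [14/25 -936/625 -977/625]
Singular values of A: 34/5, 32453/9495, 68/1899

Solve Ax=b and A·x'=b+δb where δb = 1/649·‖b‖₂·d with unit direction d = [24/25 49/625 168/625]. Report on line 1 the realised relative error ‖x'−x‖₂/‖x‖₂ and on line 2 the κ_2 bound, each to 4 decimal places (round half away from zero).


from the listed singular values, σ₁ = 34/5, σ_n = 68/1899
κ_2(A) = (34/5) / (68/1899) = 189.9000
perturbation bound = 189.9000·1/649 = 0.2926
solve Ax = b  →  x = [-0.0396 -0.1125 -0.3973]
2-norm of b is 2.2361; of x, 0.4149
δb = ε·‖b‖·d = [0.0033 0.0003 0.0009]; solving A·Δx = δb gives ‖Δx‖ = 0.0962
dividing the unrounded norms, ‖Δx‖/‖x‖ = 0.2319
realised/bound (from unrounded values) ≈ 0.7926

0.2319
0.2926


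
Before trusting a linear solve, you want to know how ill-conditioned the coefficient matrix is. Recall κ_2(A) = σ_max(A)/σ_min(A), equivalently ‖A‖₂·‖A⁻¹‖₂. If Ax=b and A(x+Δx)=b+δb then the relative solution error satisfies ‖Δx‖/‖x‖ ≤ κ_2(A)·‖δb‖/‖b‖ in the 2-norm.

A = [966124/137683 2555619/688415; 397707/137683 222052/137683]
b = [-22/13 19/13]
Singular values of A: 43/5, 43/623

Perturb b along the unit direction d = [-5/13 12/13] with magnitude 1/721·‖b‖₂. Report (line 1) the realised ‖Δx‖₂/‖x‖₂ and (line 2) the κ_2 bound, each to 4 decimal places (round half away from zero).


from the listed singular values, σ₁ = 43/5, σ_n = 43/623
condition number: (43/5) ÷ (43/623) = 124.6000
bound on ‖Δx‖/‖x‖: κ·ε = 124.6000·1/721 = 0.1728
solve Ax = b  →  x = [-13.7387 25.5130]
‖b‖₂ = 2.2361 and ‖x‖₂ = 28.9770
Δx = A⁻¹·δb where δb = 1/721·2.2361·d; ‖Δx‖ = 0.0449
dividing the unrounded norms, ‖Δx‖/‖x‖ = 0.0016
realised/bound (from unrounded values) ≈ 0.0090

0.0016
0.1728


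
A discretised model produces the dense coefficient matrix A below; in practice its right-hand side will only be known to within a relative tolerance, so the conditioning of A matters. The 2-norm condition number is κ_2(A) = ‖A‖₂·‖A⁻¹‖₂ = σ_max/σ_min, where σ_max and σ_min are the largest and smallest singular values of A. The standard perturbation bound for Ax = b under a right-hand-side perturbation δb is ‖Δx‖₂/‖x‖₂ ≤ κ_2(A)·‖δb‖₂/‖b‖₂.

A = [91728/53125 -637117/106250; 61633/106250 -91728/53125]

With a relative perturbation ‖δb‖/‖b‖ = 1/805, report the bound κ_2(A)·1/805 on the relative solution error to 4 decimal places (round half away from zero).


AᵀA = [59927569/18062500 -51275952/4515625; -51275952/4515625 703318681/18062500]; tr = 610597/14450, det = 28561/115600
λ_max, λ_min = (610597/14450 ± √93155585796/52200625)/2 = 169/4, 169/28900
κ_2(A) = √(λ_max/λ_min) = √((169/4) / (169/28900)) = 85.0000
κ_2(A)·‖δb‖/‖b‖ = 0.1056

0.1056


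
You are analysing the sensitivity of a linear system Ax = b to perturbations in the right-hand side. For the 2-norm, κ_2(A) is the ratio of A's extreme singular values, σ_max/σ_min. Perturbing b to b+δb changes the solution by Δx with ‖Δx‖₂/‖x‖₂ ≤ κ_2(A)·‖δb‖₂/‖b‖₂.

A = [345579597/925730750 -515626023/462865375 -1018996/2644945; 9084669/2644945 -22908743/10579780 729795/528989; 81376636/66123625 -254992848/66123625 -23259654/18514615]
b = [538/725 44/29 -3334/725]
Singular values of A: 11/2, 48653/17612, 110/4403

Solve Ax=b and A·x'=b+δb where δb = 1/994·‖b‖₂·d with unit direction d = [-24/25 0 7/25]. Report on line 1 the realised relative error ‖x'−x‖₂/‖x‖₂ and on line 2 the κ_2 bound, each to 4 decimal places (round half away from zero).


0.0025
0.2215

largest singular value 11/2, smallest 110/4403
condition number: (11/2) ÷ (110/4403) = 220.1500
perturbation bound = 220.1500·1/994 = 0.2215
solve Ax = b  →  x = [44.7887 34.0460 -56.9719]
‖b‖₂ = 4.8990 and ‖x‖₂ = 80.0685
with δb = [-0.0047 0.0000 0.0014], A·Δx = δb → ‖Δx‖ = 0.1973
dividing the unrounded norms, ‖Δx‖/‖x‖ = 0.0025
tightness: 0.0025 against a bound of 0.2215 (unrounded ratio ≈ 0.0111)


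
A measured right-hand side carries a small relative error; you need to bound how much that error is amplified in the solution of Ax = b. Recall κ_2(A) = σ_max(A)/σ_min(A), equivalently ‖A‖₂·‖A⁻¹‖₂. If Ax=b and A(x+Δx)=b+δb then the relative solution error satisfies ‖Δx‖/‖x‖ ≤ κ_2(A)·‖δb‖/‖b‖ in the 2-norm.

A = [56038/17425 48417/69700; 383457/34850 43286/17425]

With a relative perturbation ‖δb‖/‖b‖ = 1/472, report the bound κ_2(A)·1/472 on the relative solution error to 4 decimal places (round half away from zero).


M = AᵀA = [255360481/1943236 28727865/971618; 28727865/971618 51716881/7772944]. tr(M)=638405/4624, det(M)=2209/18496
char-poly roots: 2209/16 and 1/1156
κ_2(A) = √(λ_max/λ_min) = √((2209/16) / (1/1156)) = 399.5000
bound on ‖Δx‖/‖x‖: κ·ε = 399.5000·1/472 = 0.8464

0.8464


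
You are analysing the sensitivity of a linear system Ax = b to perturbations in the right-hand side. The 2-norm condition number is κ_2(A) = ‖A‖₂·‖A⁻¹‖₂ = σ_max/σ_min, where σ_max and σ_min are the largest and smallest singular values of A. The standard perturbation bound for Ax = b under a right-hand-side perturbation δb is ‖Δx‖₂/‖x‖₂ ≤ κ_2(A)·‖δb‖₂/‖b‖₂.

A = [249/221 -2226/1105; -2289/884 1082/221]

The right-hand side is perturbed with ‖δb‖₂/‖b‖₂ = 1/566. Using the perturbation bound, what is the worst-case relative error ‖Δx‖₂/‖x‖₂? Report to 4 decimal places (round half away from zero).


M = AᵀA = [2169/272 -2541/170; -2541/170 11912/425]. tr(M)=14401/400, det(M)=9/100
char-poly roots: 36 and 1/400
so κ_2 = √(36 / (1/400)) = 120.0000
κ_2(A)·‖δb‖/‖b‖ = 0.2120

0.2120


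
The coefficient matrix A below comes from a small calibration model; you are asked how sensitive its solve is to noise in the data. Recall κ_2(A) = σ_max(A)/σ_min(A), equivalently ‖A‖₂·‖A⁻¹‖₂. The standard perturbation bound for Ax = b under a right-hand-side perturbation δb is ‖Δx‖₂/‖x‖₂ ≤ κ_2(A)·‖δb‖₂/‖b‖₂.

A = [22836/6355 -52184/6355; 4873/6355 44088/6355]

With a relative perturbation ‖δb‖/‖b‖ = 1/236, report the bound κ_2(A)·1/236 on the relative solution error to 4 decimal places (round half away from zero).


AᵀA = [21809161/1615441 -39073320/1615441; -39073320/1615441 186676864/1615441]; tr = 124025/961, det = 937024/961
eigenvalues of AᵀA: λ = (tr ± √(tr²−4·det))/2 = 121, 7744/961
κ = σ_max/σ_min = 11/(88/31) = 3.8750
κ_2(A)·‖δb‖/‖b‖ = 0.0164

0.0164


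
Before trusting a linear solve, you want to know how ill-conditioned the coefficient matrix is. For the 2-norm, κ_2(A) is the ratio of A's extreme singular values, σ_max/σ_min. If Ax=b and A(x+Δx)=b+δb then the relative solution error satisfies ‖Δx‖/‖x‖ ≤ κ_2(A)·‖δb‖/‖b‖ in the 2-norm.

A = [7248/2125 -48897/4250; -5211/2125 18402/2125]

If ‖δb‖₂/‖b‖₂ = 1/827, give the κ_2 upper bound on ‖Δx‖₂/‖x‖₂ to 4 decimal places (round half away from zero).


0.2056

AᵀA = [3187521/180625 -10923822/180625; -10923822/180625 149818041/722500]; tr = 260109/1156, det = 2025/1156
eigenvalues of AᵀA: λ = (tr ± √(tr²−4·det))/2 = 225, 9/1156
σ_max=√225=15, σ_min=√(9/1156)=(3/34) → κ = 170.0000
bound on ‖Δx‖/‖x‖: κ·ε = 170.0000·1/827 = 0.2056


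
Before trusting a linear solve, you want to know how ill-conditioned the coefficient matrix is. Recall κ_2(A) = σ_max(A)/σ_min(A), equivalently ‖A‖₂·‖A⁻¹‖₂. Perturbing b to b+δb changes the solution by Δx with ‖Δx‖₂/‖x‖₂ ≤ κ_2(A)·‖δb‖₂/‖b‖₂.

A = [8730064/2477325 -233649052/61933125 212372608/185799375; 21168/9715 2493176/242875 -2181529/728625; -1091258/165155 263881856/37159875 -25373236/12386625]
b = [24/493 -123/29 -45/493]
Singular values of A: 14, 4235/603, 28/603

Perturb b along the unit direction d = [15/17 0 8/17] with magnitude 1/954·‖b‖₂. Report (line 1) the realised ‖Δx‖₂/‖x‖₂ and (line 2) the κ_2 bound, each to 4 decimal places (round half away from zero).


σ_max = 14, σ_min = 28/603
κ = σ_max/σ_min = 14/(28/603) = 301.5000
κ_2(A)·‖δb‖/‖b‖ = 0.3160
solve Ax = b  →  x = [-0.3501 -0.3123 0.0911]
‖b‖ = 4.2426, ‖x‖ = 0.4779
re-solving with b+δb shifts x by Δx of norm 0.0958
dividing the unrounded norms, ‖Δx‖/‖x‖ = 0.2004
realised/bound (from unrounded values) ≈ 0.6341

0.2004
0.3160


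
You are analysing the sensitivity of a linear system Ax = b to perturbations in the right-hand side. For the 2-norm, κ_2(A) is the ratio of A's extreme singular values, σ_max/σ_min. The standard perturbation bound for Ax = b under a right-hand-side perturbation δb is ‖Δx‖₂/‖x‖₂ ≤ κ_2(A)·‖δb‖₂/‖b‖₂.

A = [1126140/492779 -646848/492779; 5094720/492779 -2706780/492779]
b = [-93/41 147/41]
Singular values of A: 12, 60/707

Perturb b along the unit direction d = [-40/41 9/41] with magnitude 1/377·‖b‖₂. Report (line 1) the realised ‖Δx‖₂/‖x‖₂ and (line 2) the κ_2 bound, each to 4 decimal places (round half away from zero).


from the listed singular values, σ₁ = 12, σ_n = 60/707
condition number: 12 ÷ (60/707) = 141.4000
bound on ‖Δx‖/‖x‖: κ·ε = 141.4000·1/377 = 0.3751
solve Ax = b  →  x = [16.8559 31.0735]
‖b‖ = 4.2426, ‖x‖ = 35.3509
re-solving with b+δb shifts x by Δx of norm 0.1326
realised ‖Δx‖/‖x‖ = 0.0038
so the bound overstates the realised error by a factor of ≈ 99.9874 (computed from the unrounded values)

0.0038
0.3751


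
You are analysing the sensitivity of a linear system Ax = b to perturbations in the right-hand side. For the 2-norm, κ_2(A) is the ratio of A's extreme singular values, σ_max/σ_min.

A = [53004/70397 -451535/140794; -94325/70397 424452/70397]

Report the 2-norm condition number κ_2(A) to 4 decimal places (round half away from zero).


202.0000

AᵀA = [40507369/17147881 -179941230/17147881; -179941230/17147881 3199037569/68591524]; tr = 1999445/40804, det = 2401/40804
λ_max, λ_min = (1999445/40804 ± √3997388426409/1664966416)/2 = 49, 49/40804
κ_2(A) = √(λ_max/λ_min) = √(49 / (49/40804)) = 202.0000


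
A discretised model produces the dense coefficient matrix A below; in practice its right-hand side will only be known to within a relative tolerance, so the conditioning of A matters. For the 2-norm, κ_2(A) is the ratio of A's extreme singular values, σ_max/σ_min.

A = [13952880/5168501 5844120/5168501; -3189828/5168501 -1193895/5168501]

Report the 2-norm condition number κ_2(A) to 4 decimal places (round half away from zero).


M = AᵀA = [121866664464/15891375721 50773720860/15891375721; 50773720860/15891375721 21165451425/15891375721]. tr(M)=846343881/94031809, det(M)=518400/94031809
eigenvalues of AᵀA: λ = (tr ± √(tr²−4·det))/2 = 9, 57600/94031809
σ_max=√9=3, σ_min=√(57600/94031809)=(240/9697) → κ = 121.2125

121.2125


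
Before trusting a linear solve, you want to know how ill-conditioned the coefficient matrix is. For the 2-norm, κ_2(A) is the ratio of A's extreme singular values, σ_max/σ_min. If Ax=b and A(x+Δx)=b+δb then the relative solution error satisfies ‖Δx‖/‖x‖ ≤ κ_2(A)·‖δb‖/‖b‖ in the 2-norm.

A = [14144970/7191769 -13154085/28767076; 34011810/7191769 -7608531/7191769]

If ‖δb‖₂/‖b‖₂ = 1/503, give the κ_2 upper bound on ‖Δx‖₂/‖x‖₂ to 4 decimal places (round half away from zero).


0.6706

form AᵀA = [8028895833000/306044623369 -3612969765405/612089246738; -3612969765405/612089246738 6504531691329/4896713973904] with trace 80289628209/2912976784 and determinant 4862025/728244196
eigenvalues of AᵀA: λ = (tr ± √(tr²−4·det))/2 = 441/16, 44100/182061049
κ_2(A) = √(λ_max/λ_min) = √((441/16) / (44100/182061049)) = 337.3250
worst-case relative error ≤ 337.3250 × 1/503 = 0.6706


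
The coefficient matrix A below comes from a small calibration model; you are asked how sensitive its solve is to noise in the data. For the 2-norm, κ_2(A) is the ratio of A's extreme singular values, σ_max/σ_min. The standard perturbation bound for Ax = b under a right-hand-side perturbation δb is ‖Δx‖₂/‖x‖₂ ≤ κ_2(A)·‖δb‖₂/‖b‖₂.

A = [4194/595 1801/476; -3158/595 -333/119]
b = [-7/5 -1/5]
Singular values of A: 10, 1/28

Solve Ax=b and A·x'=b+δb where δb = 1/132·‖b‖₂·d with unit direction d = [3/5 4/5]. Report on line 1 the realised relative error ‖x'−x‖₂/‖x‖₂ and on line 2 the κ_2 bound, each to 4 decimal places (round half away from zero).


0.0107
2.1212

σ_max = 10, σ_min = 1/28
κ_2(A) = 10 / (1/28) = 280.0000
perturbation bound = 280.0000·1/132 = 2.1212
solve Ax = b  →  x = [13.0882 -24.7529]
‖b‖ = 1.4142, ‖x‖ = 28.0002
Δx = A⁻¹·δb where δb = 1/132·1.4142·d; ‖Δx‖ = 0.3000
relative error = 0.0107
tightness: 0.0107 against a bound of 2.1212 (unrounded ratio ≈ 0.0051)


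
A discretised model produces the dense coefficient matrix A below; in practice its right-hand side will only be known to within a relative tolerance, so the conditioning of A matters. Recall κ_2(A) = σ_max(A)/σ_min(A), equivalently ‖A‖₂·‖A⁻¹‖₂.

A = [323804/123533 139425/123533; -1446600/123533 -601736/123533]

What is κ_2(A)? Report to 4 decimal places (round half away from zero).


M = AᵀA = [1307257936/9078169 544686300/9078169; 544686300/9078169 226963441/9078169]. tr(M)=1534221377/9078169, det(M)=1827904/9078169
λ_max, λ_min = (1534221377/9078169 ± √2353768857558065025/82413152392561)/2 = 169, 10816/9078169
κ = σ_max/σ_min = 13/(104/3013) = 376.6250

376.6250


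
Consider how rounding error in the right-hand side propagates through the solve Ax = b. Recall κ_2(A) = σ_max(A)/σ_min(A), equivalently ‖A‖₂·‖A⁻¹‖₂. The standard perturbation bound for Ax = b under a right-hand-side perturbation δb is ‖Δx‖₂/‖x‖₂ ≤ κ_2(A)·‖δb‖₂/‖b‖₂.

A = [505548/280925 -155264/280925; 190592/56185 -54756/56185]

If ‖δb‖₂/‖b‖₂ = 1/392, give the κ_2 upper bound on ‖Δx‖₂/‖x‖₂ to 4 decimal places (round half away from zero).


0.3372

form AᵀA = [4026683536/273075625 -1174376448/273075625; -1174376448/273075625 342776464/273075625] with trace 6991136/436921 and determinant 6400/436921
λ_max, λ_min = (6991136/436921 ± √48864797392896/190899960241)/2 = 16, 400/436921
σ_max=√16=4, σ_min=√(400/436921)=(20/661) → κ = 132.2000
κ_2(A)·‖δb‖/‖b‖ = 0.3372


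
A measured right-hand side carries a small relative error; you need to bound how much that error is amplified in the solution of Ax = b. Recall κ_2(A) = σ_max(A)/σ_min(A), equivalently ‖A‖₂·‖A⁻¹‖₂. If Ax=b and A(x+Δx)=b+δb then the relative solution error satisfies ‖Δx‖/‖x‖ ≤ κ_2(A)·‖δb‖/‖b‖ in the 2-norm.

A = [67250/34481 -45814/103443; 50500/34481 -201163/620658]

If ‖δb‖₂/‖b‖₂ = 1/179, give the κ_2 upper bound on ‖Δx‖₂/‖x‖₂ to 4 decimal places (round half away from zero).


2.1142

form AᵀA = [7072812500/1188939361 -14322340250/10700454249; -14322340250/10700454249 116027766025/385216352964] with trace 1432254025/229159044 and determinant 15625/57289761
solving λ² − 1432254025/229159044·λ + 15625/57289761 = 0 gives λ = 25/4, 2500/57289761
κ_2(A) = √(λ_max/λ_min) = √((25/4) / (2500/57289761)) = 378.4500
κ_2(A)·‖δb‖/‖b‖ = 2.1142


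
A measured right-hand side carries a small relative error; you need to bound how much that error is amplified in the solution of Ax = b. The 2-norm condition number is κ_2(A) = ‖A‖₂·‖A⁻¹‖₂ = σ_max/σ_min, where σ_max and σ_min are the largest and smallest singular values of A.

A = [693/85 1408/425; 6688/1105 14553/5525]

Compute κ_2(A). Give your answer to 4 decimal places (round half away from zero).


M = AᵀA = [5035657/48841 10489248/244205; 10489248/244205 21873049/1221025]. tr(M)=874346/7225, det(M)=14641/7225
solving λ² − 874346/7225·λ + 14641/7225 = 0 gives λ = 121, 121/7225
σ_max=√121=11, σ_min=√(121/7225)=(11/85) → κ = 85.0000

85.0000


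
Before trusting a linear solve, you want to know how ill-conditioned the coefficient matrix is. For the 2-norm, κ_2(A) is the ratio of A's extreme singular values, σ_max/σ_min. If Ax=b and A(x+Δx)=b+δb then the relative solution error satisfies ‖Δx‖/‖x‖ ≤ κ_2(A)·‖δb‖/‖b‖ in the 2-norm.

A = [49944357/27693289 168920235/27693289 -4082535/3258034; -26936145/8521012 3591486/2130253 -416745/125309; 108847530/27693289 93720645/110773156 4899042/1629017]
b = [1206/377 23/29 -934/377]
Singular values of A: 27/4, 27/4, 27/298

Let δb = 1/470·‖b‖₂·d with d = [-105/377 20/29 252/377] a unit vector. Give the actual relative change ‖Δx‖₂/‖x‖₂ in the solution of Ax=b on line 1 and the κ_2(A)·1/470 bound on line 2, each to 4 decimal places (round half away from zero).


σ_max = 27/4, σ_min = 27/298
κ = σ_max/σ_min = (27/4)/(27/298) = 74.5000
worst-case relative error ≤ 74.5000 × 1/470 = 0.1585
solve Ax = b  →  x = [13.2880 -6.7511 -16.2912]
2-norm of b is 4.1231; of x, 22.0805
re-solving with b+δb shifts x by Δx of norm 0.0968
realised ‖Δx‖/‖x‖ = 0.0044
realised/bound (from unrounded values) ≈ 0.0277

0.0044
0.1585


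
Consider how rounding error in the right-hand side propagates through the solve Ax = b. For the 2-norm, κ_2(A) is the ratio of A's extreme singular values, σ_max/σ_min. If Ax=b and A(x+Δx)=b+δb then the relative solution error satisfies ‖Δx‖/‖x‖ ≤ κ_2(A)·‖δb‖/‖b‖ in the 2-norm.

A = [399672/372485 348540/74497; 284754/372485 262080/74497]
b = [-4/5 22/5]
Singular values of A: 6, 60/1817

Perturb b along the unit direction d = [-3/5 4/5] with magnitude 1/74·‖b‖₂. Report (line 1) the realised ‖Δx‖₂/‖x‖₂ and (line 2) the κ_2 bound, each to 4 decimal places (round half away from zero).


0.0151
2.4554

largest singular value 6, smallest 60/1817
κ_2(A) = 6 / (60/1817) = 181.7000
perturbation bound = 181.7000·1/74 = 2.4554
solve Ax = b  →  x = [-118.1057 26.9154]
2-norm of b is 4.4721; of x, 121.1338
with δb = [-0.0363 0.0483], A·Δx = δb → ‖Δx‖ = 1.8302
dividing the unrounded norms, ‖Δx‖/‖x‖ = 0.0151
realised/bound (from unrounded values) ≈ 0.0062


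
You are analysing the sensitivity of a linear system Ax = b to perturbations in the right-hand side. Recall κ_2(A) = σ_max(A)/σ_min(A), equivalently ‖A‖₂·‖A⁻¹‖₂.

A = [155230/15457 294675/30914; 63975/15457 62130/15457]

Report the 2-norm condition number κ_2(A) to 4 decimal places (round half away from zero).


M = AᵀA = [166799725/1413721 158851875/1413721; 158851875/1413721 605171025/5654884]. tr(M)=1512925/6724, det(M)=5625/6724
eigenvalues of AᵀA: λ = (tr ± √(tr²−4·det))/2 = 225, 25/6724
κ = σ_max/σ_min = 15/(5/82) = 246.0000

246.0000


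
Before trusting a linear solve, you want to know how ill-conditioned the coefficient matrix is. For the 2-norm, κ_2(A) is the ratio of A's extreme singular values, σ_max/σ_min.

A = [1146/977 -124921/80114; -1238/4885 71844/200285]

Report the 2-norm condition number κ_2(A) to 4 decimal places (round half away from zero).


form AᵀA = [34365544/23863225 -45815517/23863225; -45815517/23863225 244365049/95452900] with trace 15273089/3818116 and determinant 625/954529
λ_max, λ_min = (15273089/3818116 ± √233229066441921/14578009789456)/2 = 4, 625/3818116
σ_max=√4=2, σ_min=√(625/3818116)=(25/1954) → κ = 156.3200

156.3200


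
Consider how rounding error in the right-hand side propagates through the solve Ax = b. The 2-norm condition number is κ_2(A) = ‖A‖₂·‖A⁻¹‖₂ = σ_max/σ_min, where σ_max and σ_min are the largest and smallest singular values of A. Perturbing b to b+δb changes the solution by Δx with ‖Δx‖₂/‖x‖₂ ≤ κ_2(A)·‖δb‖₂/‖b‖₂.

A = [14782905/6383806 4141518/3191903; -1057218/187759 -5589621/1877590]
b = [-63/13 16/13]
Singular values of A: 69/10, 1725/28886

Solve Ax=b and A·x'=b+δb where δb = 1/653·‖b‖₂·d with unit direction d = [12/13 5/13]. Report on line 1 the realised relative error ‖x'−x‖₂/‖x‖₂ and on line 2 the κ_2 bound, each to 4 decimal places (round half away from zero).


from the listed singular values, σ₁ = 69/10, σ_n = 1725/28886
condition number: (69/10) ÷ (1725/28886) = 115.5440
κ_2(A)·‖δb‖/‖b‖ = 0.1769
solve Ax = b  →  x = [31.1373 -59.3064]
‖b‖₂ = 5.0000 and ‖x‖₂ = 66.9834
δb = ε·‖b‖·d = [0.0071 0.0029]; solving A·Δx = δb gives ‖Δx‖ = 0.1282
realised ‖Δx‖/‖x‖ = 0.0019
so the bound overstates the realised error by a factor of ≈ 92.4371 (computed from the unrounded values)

0.0019
0.1769


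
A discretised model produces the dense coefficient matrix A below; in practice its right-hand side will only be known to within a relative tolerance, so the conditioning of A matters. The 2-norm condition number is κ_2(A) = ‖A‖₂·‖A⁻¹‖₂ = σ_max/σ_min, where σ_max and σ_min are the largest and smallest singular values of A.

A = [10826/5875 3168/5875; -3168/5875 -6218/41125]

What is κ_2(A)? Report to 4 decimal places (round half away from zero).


329.0000

form AᵀA = [1017908/276125 2078208/1932875; 2078208/1932875 4243508/13530125] with trace 432968/108241 and determinant 16/108241
λ_max, λ_min = (432968/108241 ± √187454361600/11716114081)/2 = 4, 4/108241
κ_2(A) = √(λ_max/λ_min) = √(4 / (4/108241)) = 329.0000


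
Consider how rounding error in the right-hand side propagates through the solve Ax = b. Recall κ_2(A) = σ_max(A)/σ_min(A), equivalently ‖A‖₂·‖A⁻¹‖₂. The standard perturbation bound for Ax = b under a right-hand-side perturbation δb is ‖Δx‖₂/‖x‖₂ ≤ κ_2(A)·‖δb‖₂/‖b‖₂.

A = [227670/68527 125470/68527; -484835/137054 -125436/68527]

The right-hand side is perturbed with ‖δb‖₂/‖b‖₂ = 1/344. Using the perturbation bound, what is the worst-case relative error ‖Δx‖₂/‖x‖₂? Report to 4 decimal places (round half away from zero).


M = AᵀA = [526039825/22335076 70123230/5583769; 70123230/5583769 37427956/5583769]. tr(M)=2338241/77284, det(M)=3025/19321
λ_max, λ_min = (2338241/77284 ± √5463630428481/5972816656)/2 = 121/4, 100/19321
so κ_2 = √((121/4) / (100/19321)) = 76.4500
worst-case relative error ≤ 76.4500 × 1/344 = 0.2222

0.2222


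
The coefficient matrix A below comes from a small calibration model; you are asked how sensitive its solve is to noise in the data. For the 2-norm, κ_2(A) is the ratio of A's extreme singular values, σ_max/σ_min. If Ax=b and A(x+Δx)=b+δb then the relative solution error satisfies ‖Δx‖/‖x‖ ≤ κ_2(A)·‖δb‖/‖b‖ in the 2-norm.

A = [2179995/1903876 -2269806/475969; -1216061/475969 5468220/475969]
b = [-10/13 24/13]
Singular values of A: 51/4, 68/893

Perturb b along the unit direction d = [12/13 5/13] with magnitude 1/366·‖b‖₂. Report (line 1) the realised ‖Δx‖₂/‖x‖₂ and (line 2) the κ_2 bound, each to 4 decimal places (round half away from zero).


0.4575
0.4575

σ_max = 51/4, σ_min = 68/893
κ = σ_max/σ_min = (51/4)/(68/893) = 167.4375
bound on ‖Δx‖/‖x‖: κ·ε = 167.4375·1/366 = 0.4575
solve Ax = b  →  x = [-0.0344 0.1530]
‖b‖₂ = 2.0000 and ‖x‖₂ = 0.1569
with δb = [0.0050 0.0021], A·Δx = δb → ‖Δx‖ = 0.0718
dividing the unrounded norms, ‖Δx‖/‖x‖ = 0.4575
so the bound is sharp here: realised error equals the bound


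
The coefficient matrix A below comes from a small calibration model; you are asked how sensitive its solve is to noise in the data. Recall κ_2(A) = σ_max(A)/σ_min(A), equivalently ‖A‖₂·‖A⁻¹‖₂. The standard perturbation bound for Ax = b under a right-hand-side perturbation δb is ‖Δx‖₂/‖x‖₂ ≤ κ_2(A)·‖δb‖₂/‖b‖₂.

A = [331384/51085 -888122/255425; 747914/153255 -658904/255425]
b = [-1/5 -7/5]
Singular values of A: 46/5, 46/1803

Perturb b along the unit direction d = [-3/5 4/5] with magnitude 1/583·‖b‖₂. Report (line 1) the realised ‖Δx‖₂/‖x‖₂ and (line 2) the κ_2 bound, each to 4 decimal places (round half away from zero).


0.0024
0.6185

from the listed singular values, σ₁ = 46/5, σ_n = 46/1803
κ_2(A) = (46/5) / (46/1803) = 360.6000
worst-case relative error ≤ 360.6000 × 1/583 = 0.6185
solve Ax = b  →  x = [-18.5409 -34.5332]
2-norm of b is 1.4142; of x, 39.1958
with δb = [-0.0015 0.0019], A·Δx = δb → ‖Δx‖ = 0.0951
realised ‖Δx‖/‖x‖ = 0.0024
so the bound overstates the realised error by a factor of ≈ 254.9837 (computed from the unrounded values)


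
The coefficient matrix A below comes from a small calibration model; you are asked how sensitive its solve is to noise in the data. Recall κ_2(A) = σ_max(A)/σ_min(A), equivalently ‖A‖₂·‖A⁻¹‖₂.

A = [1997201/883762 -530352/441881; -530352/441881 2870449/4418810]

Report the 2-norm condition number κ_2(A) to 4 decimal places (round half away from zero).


305.8000

M = AᵀA = [17695172353/2702544196 -11796619536/3378180245; -11796619536/3378180245 125836684609/67563604900]. tr(M)=983072653/116892050, det(M)=707281/935136400
char-poly roots: 841/100 and 841/9351364
so κ_2 = √((841/100) / (841/9351364)) = 305.8000


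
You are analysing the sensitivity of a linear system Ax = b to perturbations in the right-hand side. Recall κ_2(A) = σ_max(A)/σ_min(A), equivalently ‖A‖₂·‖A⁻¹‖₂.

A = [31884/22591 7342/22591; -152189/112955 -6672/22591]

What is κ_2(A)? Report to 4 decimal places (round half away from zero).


190.0000

AᵀA = [57760081/15171025 2599128/3034205; 2599128/3034205 117028/606841]; tr = 36101/9025, det = 4/9025
λ_max, λ_min = (36101/9025 ± √1303137801/81450625)/2 = 4, 1/9025
κ_2(A) = √(λ_max/λ_min) = √(4 / (1/9025)) = 190.0000


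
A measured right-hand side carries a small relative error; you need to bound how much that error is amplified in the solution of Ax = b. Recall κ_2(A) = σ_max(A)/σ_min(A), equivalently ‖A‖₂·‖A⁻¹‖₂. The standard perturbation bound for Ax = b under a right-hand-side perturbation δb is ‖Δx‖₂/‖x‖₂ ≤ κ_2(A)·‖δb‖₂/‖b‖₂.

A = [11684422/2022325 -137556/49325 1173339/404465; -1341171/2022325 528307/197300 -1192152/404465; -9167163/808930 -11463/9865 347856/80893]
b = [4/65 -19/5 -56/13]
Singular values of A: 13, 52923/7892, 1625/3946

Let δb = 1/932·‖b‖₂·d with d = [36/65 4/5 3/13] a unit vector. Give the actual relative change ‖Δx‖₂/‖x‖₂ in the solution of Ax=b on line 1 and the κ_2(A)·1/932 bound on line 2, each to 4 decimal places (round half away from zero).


0.0015
0.0339

σ_max = 13, σ_min = 1625/3946
condition number: 13 ÷ (1625/3946) = 31.5680
worst-case relative error ≤ 31.5680 × 1/932 = 0.0339
solve Ax = b  →  x = [-0.9529 -7.8601 -5.6369]
‖b‖ = 5.7446, ‖x‖ = 9.7192
Δx = A⁻¹·δb where δb = 1/932·5.7446·d; ‖Δx‖ = 0.0150
realised ‖Δx‖/‖x‖ = 0.0015
so the bound overstates the realised error by a factor of ≈ 21.9947 (computed from the unrounded values)


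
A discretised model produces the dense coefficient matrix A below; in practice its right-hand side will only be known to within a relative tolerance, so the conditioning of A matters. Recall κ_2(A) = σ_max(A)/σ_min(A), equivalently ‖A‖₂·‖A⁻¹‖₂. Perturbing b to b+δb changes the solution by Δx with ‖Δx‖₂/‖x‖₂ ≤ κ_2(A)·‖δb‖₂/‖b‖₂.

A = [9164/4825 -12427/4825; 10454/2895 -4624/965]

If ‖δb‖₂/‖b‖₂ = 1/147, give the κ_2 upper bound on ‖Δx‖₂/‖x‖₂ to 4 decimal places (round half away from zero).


1.5755

M = AᵀA = [3487962964/209525625 -1550125484/69841875; -1550125484/69841875 688964729/23280625]. tr(M)=387545821/8381025, det(M)=334084/8381025
solving λ² − 387545821/8381025·λ + 334084/8381025 = 0 gives λ = 1156/25, 289/335241
so κ_2 = √((1156/25) / (289/335241)) = 231.6000
κ_2(A)·‖δb‖/‖b‖ = 1.5755


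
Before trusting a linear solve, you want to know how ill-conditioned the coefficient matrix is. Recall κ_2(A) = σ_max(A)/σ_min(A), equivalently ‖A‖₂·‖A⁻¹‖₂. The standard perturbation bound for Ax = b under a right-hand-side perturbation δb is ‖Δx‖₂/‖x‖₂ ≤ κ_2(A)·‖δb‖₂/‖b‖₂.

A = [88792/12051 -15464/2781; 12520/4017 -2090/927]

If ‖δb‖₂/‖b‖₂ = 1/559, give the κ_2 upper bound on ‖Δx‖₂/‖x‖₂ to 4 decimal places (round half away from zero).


form AᵀA = [54998656/859329 -123736976/2577987; -123736976/2577987 278448196/7733961] with trace 773436100/7733961 and determinant 4000000/7733961
eigenvalues of AᵀA: λ = (tr ± √(tr²−4·det))/2 = 100, 40000/7733961
so κ_2 = √(100 / (40000/7733961)) = 139.0500
κ_2(A)·‖δb‖/‖b‖ = 0.2487

0.2487


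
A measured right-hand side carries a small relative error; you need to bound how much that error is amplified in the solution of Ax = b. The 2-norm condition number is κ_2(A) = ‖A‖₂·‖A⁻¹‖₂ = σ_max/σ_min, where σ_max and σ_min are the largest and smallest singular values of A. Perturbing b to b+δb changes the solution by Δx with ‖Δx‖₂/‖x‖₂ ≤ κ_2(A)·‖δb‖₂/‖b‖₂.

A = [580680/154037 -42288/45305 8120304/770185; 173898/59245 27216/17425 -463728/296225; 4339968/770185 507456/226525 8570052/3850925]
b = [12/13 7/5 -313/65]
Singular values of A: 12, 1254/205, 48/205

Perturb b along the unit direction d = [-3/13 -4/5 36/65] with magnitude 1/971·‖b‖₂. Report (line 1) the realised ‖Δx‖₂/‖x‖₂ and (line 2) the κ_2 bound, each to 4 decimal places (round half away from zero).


largest singular value 12, smallest 48/205
condition number: 12 ÷ (48/205) = 51.2500
perturbation bound = 51.2500·1/971 = 0.0528
solve Ax = b  →  x = [6.6724 -15.3043 -3.6531]
2-norm of b is 5.0990; of x, 17.0906
with δb = [-0.0012 -0.0042 0.0029], A·Δx = δb → ‖Δx‖ = 0.0224
realised ‖Δx‖/‖x‖ = 0.0013
tightness: 0.0013 against a bound of 0.0528 (unrounded ratio ≈ 0.0249)

0.0013
0.0528


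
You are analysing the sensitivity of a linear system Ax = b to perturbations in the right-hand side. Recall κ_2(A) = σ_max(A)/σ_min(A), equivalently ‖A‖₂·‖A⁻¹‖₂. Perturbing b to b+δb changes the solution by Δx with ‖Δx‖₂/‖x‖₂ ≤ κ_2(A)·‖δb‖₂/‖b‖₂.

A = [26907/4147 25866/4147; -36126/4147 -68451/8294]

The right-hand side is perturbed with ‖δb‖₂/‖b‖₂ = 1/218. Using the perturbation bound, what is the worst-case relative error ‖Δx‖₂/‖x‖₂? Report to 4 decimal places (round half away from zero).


M = AᵀA = [2029074525/17197609 1932406875/17197609; 1932406875/17197609 7361739225/68790436]. tr(M)=18404325/81796, det(M)=50625/81796
char-poly roots: 225 and 225/81796
κ_2(A) = √(λ_max/λ_min) = √(225 / (225/81796)) = 286.0000
perturbation bound = 286.0000·1/218 = 1.3119

1.3119


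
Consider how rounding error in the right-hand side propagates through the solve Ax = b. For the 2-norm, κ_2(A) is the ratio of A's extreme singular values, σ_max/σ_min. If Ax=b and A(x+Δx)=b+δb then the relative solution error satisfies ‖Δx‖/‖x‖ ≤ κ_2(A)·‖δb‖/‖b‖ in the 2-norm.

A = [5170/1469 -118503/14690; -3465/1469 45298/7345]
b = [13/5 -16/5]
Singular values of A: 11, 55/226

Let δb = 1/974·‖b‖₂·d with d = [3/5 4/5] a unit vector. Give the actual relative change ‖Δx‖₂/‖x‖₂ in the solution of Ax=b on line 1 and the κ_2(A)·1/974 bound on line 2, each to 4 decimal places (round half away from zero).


largest singular value 11, smallest 55/226
condition number: 11 ÷ (55/226) = 45.2000
perturbation bound = 45.2000·1/974 = 0.0464
solve Ax = b  →  x = [-3.6531 -1.9161]
‖b‖ = 4.1231, ‖x‖ = 4.1251
Δx = A⁻¹·δb where δb = 1/974·4.1231·d; ‖Δx‖ = 0.0174
dividing the unrounded norms, ‖Δx‖/‖x‖ = 0.0042
so the bound overstates the realised error by a factor of ≈ 11.0055 (computed from the unrounded values)

0.0042
0.0464


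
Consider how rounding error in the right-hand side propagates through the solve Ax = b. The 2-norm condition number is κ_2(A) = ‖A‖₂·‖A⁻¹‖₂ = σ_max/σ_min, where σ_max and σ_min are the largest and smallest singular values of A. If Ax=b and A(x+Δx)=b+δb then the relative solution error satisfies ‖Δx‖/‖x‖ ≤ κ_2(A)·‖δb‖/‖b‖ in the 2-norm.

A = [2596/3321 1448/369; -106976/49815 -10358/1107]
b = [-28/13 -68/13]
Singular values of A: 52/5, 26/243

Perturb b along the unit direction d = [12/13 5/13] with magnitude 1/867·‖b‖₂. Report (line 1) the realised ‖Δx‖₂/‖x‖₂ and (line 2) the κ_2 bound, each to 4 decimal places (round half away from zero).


0.0016
0.1121

largest singular value 52/5, smallest 26/243
κ_2(A) = (52/5) / (26/243) = 97.2000
bound on ‖Δx‖/‖x‖: κ·ε = 97.2000·1/867 = 0.1121
solve Ax = b  →  x = [36.5572 -7.8311]
‖b‖ = 5.6569, ‖x‖ = 37.3866
re-solving with b+δb shifts x by Δx of norm 0.0610
dividing the unrounded norms, ‖Δx‖/‖x‖ = 0.0016
realised/bound (from unrounded values) ≈ 0.0145
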